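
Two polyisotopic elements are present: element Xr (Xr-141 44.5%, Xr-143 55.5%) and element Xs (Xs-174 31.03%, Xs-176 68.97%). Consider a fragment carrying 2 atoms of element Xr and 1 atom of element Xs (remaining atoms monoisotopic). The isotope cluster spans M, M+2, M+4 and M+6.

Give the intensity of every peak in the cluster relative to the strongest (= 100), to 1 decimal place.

Element Xr pattern (n=2): 0.198025 : 0.49395 : 0.308025
Element Xs pattern (n=1): 0.3103 : 0.6897
Convolve the two distributions (both contribute in 2-u steps):
  M: 0.198025×0.3103 = 0.061447
  M+2: 0.198025×0.6897 + 0.49395×0.3103 = 0.289851
  M+4: 0.49395×0.6897 + 0.308025×0.3103 = 0.436257
  M+6: 0.308025×0.6897 = 0.212445
Scale to base peak (0.436257) = 100: 14.1 : 66.4 : 100.0 : 48.7

14.1 : 66.4 : 100.0 : 48.7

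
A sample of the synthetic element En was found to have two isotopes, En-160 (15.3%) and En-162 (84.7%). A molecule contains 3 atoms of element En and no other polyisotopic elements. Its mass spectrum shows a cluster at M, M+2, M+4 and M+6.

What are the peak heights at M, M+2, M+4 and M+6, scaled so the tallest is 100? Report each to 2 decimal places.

0.59 : 9.79 : 54.19 : 100.00

Each En atom is independently En-160 (p = 0.153) or En-162 (q = 0.847); the cluster is the binomial expansion (p + q)^3.
P(M) = 0.153^3 = 0.003582
P(M+2) = 3 × 0.153^2 × 0.847^1 = 0.059482
P(M+4) = 3 × 0.153^1 × 0.847^2 = 0.329291
P(M+6) = 0.847^3 = 0.607645
The M+6 peak is largest (0.607645); scaling to 100 gives 0.59 : 9.79 : 54.19 : 100.00.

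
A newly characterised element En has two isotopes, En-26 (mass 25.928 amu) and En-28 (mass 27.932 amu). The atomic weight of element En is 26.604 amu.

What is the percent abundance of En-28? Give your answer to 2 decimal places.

33.73%

With x = fraction of En-26 (so En-28 is 1 − x):
25.928·x + 27.932·(1 − x) = 26.604
(25.928 − 27.932)·x = 26.604 − 27.932
x = -1.328 / -2.004 = 0.66267 → 66.27% En-26, 33.73% En-28.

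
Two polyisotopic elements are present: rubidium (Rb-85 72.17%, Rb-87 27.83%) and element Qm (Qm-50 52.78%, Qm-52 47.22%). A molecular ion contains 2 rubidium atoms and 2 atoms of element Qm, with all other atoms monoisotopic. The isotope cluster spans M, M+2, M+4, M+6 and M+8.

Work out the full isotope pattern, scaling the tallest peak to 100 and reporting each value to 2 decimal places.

Rubidium pattern (n=2): 0.52085089 : 0.40169822 : 0.07745089
Element Qm pattern (n=2): 0.27857284 : 0.49845432 : 0.22297284
Convolve the two distributions (both contribute in 2-u steps):
  M: 0.52085089×0.27857284 = 0.145095
  M+2: 0.52085089×0.49845432 + 0.40169822×0.27857284 = 0.371523
  M+4: 0.52085089×0.22297284 + 0.40169822×0.49845432 + 0.07745089×0.27857284 = 0.337940
  M+6: 0.40169822×0.22297284 + 0.07745089×0.49845432 = 0.128174
  M+8: 0.07745089×0.22297284 = 0.017269
Scale to base peak (0.371523) = 100: 39.05 : 100.00 : 90.96 : 34.50 : 4.65

39.05 : 100.00 : 90.96 : 34.50 : 4.65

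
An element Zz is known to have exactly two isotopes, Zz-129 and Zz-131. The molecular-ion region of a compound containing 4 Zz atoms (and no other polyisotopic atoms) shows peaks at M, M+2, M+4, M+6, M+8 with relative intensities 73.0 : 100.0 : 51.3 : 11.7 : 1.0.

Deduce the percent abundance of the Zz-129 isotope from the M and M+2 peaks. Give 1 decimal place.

If p is the fraction of Zz that is Zz-129, then I(M+2)/I(M) = [C(4,1)·p^3·(1−p)] / p^4 = 4·(1−p)/p = 100.0/73.0 = 1.3699
(1−p)/p = 1.3699/4 = 0.3425  ⇒  p = 1/(1 + 0.3425) = 0.7449
Zz-129: 74.5%, Zz-131: 25.5%.

74.5%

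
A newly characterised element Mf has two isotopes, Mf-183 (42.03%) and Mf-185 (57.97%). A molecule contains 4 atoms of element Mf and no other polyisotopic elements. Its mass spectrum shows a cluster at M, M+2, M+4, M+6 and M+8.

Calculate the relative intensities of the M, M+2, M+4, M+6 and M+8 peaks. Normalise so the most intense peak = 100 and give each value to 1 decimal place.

Each Mf atom is independently Mf-183 (p = 0.4203) or Mf-185 (q = 0.5797); the cluster is the binomial expansion (p + q)^4.
P(M) = 0.4203^4 = 0.031206
P(M+2) = 4 × 0.4203^3 × 0.5797^1 = 0.172164
P(M+4) = 6 × 0.4203^2 × 0.5797^2 = 0.356186
P(M+6) = 4 × 0.4203^1 × 0.5797^3 = 0.327514
P(M+8) = 0.5797^4 = 0.112931
The M+4 peak is largest (0.356186); scaling to 100 gives 8.8 : 48.3 : 100.0 : 92.0 : 31.7.

8.8 : 48.3 : 100.0 : 92.0 : 31.7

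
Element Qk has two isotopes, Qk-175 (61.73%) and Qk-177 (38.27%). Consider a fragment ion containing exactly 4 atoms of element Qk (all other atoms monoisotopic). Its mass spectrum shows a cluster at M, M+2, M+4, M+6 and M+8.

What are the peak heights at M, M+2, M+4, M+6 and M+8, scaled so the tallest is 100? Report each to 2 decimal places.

Each Qk atom is independently Qk-175 (p = 0.6173) or Qk-177 (q = 0.3827); the cluster is the binomial expansion (p + q)^4.
P(M) = 0.6173^4 = 0.145206
P(M+2) = 4 × 0.6173^3 × 0.3827^1 = 0.360087
P(M+4) = 6 × 0.6173^2 × 0.3827^2 = 0.334858
P(M+6) = 4 × 0.6173^1 × 0.3827^3 = 0.138399
P(M+8) = 0.3827^4 = 0.021450
The M+2 peak is largest (0.360087); scaling to 100 gives 40.33 : 100.00 : 92.99 : 38.43 : 5.96.

40.33 : 100.00 : 92.99 : 38.43 : 5.96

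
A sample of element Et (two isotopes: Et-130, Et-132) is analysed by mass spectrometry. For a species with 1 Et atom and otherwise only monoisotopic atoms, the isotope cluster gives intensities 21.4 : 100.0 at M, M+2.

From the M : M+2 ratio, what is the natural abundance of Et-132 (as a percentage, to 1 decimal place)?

Write p for the Et-130 fraction. I(M+2)/I(M) = [C(1,1)·p^0·(1−p)] / p^1 = 1·(1−p)/p = 100.0/21.4 = 4.6729
(1−p)/p = 4.6729/1 = 4.6729  ⇒  p = 1/(1 + 4.6729) = 0.1763
Et-130: 17.6%, Et-132: 82.4%.

82.4%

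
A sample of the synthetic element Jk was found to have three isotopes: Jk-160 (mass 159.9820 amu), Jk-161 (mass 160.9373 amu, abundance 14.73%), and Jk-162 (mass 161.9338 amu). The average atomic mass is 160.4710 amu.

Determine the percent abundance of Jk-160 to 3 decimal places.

The remaining 85.27% is split between Jk-160 (fraction x) and Jk-162 (fraction 0.8527 − x).
Substituting: 159.9820x + 161.9338(0.8527 − x) = 136.76493571
(159.9820 − 161.9338)x = -1.31601555  ⇒  x = 0.67426, y = 0.17844
Jk-160: 67.426%, Jk-162: 17.844%.

67.426%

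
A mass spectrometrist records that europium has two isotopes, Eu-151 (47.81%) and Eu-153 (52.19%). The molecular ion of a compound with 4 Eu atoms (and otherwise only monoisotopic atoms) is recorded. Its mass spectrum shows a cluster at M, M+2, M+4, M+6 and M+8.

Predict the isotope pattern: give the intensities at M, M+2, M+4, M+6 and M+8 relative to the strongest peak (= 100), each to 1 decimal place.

14.0 : 61.1 : 100.0 : 72.8 : 19.9

The 4 Eu atoms are independent, so intensities follow the terms of (0.4781 + 0.5219)^4.
P(M) = 0.4781^4 = 0.052249
P(M+2) = 4 × 0.4781^3 × 0.5219^1 = 0.228141
P(M+4) = 6 × 0.4781^2 × 0.5219^2 = 0.373563
P(M+6) = 4 × 0.4781^1 × 0.5219^3 = 0.271857
P(M+8) = 0.5219^4 = 0.074191
The M+4 peak is largest (0.373563); scaling to 100 gives 14.0 : 61.1 : 100.0 : 72.8 : 19.9.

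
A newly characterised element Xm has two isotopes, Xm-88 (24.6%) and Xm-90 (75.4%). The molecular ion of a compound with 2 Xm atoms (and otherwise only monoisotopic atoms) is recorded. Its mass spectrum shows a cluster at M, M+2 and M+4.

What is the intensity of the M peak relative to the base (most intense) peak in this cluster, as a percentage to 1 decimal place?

(0.246 + 0.754)^2 gives M 0.0605, M+2 0.3710, M+4 0.5685; the largest is M+4.
P(M+4) = C(2,2) × 0.246^0 × 0.754^2 = 1 × 1.0000 × 0.568516 = 0.568516 (base)
P(M) = C(2,0) × 0.246^2 × 0.754^0 = 1 × 0.060516 × 1.0000 = 0.060516
Relative intensity = 0.060516 / 0.568516 × 100 = 10.6

10.6%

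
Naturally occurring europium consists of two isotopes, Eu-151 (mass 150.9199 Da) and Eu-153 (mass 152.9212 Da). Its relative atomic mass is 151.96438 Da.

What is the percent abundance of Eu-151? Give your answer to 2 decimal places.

47.81%

Let x be the fractional abundance of Eu-151; then Eu-153 has abundance 1 − x.
150.9199·x + 152.9212·(1 − x) = 151.96438
(150.9199 − 152.9212)·x = 151.96438 − 152.9212
x = -0.95682 / -2.0013 = 0.47810 → 47.81% Eu-151, 52.19% Eu-153.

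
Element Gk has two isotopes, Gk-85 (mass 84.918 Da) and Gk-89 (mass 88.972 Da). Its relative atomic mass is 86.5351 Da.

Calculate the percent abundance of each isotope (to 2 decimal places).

Writing the weighted mean with unknown fraction x of Gk-85:
84.918·x + 88.972·(1 − x) = 86.5351
(84.918 − 88.972)·x = 86.5351 − 88.972
x = -2.4369 / -4.054 = 0.60111 → 60.11% Gk-85, 39.89% Gk-89.

Gk-85: 60.11%, Gk-89: 39.89%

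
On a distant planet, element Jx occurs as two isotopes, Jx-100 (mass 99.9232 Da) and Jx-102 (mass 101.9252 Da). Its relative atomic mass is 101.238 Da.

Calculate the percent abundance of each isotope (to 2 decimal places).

Let x be the fractional abundance of Jx-100; then Jx-102 has abundance 1 − x.
99.9232·x + 101.9252·(1 − x) = 101.238
(99.9232 − 101.9252)·x = 101.238 − 101.9252
x = -0.6872 / -2.0020 = 0.34326 → 34.33% Jx-100, 65.67% Jx-102.

Jx-100: 34.33%, Jx-102: 65.67%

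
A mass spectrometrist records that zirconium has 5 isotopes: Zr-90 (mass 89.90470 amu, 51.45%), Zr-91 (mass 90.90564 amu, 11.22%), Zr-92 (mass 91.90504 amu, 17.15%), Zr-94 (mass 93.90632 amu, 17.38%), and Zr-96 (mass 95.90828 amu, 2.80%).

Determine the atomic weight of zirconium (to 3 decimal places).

Weight each isotope mass by its fractional abundance: 0.5145 × 89.90470 + 0.1122 × 90.90564 + 0.1715 × 91.90504 + 0.1738 × 93.90632 + 0.0280 × 95.90828
= 46.255968 + 10.199613 + 15.761714 + 16.320918 + 2.685432 = 91.223645 amu

91.224 amu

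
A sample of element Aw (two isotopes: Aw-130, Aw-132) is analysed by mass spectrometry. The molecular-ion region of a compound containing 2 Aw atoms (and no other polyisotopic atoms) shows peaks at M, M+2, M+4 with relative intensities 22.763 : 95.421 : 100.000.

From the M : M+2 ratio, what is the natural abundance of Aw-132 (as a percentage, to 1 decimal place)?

67.7%

Write p for the Aw-130 fraction. I(M+2)/I(M) = [C(2,1)·p^1·(1−p)] / p^2 = 2·(1−p)/p = 95.421/22.763 = 4.1919
(1−p)/p = 4.1919/2 = 2.0960  ⇒  p = 1/(1 + 2.0960) = 0.3230
Aw-130: 32.3%, Aw-132: 67.7%.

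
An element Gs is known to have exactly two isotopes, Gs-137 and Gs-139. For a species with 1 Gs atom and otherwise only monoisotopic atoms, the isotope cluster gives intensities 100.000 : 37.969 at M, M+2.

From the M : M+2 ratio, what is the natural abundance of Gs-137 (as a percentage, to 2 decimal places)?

72.48%

Let p = fractional abundance of Gs-137. I(M+2)/I(M) = [C(1,1)·p^0·(1−p)] / p^1 = 1·(1−p)/p = 37.969/100.000 = 0.3797
(1−p)/p = 0.3797/1 = 0.3797  ⇒  p = 1/(1 + 0.3797) = 0.7248
Gs-137: 72.48%, Gs-139: 27.52%.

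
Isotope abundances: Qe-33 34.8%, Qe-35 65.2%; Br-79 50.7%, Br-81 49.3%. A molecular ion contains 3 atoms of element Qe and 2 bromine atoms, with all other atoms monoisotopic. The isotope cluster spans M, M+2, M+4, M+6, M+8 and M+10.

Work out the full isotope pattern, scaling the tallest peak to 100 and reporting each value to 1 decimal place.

Element Qe pattern (n=3): 0.04214419 : 0.23687942 : 0.44380858 : 0.27716781
Bromine pattern (n=2): 0.257049 : 0.499902 : 0.243049
Convolve the two distributions (both contribute in 2-u steps):
  M: 0.04214419×0.257049 = 0.010833
  M+2: 0.04214419×0.499902 + 0.23687942×0.257049 = 0.081958
  M+4: 0.04214419×0.243049 + 0.23687942×0.499902 + 0.44380858×0.257049 = 0.242740
  M+6: 0.23687942×0.243049 + 0.44380858×0.499902 + 0.27716781×0.257049 = 0.350680
  M+8: 0.44380858×0.243049 + 0.27716781×0.499902 = 0.246424
  M+10: 0.27716781×0.243049 = 0.067365
Scale to base peak (0.350680) = 100: 3.1 : 23.4 : 69.2 : 100.0 : 70.3 : 19.2

3.1 : 23.4 : 69.2 : 100.0 : 70.3 : 19.2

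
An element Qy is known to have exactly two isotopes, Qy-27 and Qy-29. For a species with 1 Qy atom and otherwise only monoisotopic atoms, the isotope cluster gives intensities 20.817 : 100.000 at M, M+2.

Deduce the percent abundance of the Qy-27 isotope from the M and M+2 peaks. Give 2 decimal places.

Let p = fractional abundance of Qy-27. I(M+2)/I(M) = [C(1,1)·p^0·(1−p)] / p^1 = 1·(1−p)/p = 100.000/20.817 = 4.8038
(1−p)/p = 4.8038/1 = 4.8038  ⇒  p = 1/(1 + 4.8038) = 0.1723
Qy-27: 17.23%, Qy-29: 82.77%.

17.23%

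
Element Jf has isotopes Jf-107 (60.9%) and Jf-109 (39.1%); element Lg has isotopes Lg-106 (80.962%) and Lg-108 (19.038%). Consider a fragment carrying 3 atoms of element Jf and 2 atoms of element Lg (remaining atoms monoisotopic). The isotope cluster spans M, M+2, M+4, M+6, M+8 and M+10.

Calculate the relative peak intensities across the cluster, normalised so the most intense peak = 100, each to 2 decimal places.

41.73 : 100.00 : 91.71 : 39.76 : 8.05 : 0.61

Element Jf pattern (n=3): 0.22586653 : 0.43504341 : 0.27931359 : 0.05977647
Element Lg pattern (n=2): 0.65548454 : 0.30827091 : 0.03624454
Convolve the two distributions (both contribute in 2-u steps):
  M: 0.22586653×0.65548454 = 0.148052
  M+2: 0.22586653×0.30827091 + 0.43504341×0.65548454 = 0.354792
  M+4: 0.22586653×0.03624454 + 0.43504341×0.30827091 + 0.27931359×0.65548454 = 0.325383
  M+6: 0.43504341×0.03624454 + 0.27931359×0.30827091 + 0.05977647×0.65548454 = 0.141055
  M+8: 0.27931359×0.03624454 + 0.05977647×0.30827091 = 0.028551
  M+10: 0.05977647×0.03624454 = 0.002167
Scale to base peak (0.354792) = 100: 41.73 : 100.00 : 91.71 : 39.76 : 8.05 : 0.61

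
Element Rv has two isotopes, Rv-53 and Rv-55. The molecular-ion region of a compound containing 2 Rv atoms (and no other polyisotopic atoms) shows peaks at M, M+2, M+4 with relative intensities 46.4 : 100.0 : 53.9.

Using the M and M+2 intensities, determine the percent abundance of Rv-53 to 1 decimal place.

48.1%

Write p for the Rv-53 fraction. I(M+2)/I(M) = [C(2,1)·p^1·(1−p)] / p^2 = 2·(1−p)/p = 100.0/46.4 = 2.1552
(1−p)/p = 2.1552/2 = 1.0776  ⇒  p = 1/(1 + 1.0776) = 0.4813
Rv-53: 48.1%, Rv-55: 51.9%.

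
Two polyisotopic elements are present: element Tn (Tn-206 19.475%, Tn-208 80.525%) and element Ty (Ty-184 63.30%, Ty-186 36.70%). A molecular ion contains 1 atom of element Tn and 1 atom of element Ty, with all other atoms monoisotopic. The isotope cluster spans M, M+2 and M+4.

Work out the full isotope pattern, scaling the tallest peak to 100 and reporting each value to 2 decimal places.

21.21 : 100.00 : 50.85

Element Tn pattern (n=1): 0.19475 : 0.80525
Element Ty pattern (n=1): 0.6330 : 0.3670
Convolve the two distributions (both contribute in 2-u steps):
  M: 0.19475×0.6330 = 0.123277
  M+2: 0.19475×0.3670 + 0.80525×0.6330 = 0.581197
  M+4: 0.80525×0.3670 = 0.295527
Scale to base peak (0.581197) = 100: 21.21 : 100.00 : 50.85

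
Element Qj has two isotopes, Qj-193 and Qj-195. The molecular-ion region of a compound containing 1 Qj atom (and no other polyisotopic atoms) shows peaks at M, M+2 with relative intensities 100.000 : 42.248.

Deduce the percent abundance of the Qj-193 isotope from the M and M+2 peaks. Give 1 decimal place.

If p is the fraction of Qj that is Qj-193, then I(M+2)/I(M) = [C(1,1)·p^0·(1−p)] / p^1 = 1·(1−p)/p = 42.248/100.000 = 0.4225
(1−p)/p = 0.4225/1 = 0.4225  ⇒  p = 1/(1 + 0.4225) = 0.7030
Qj-193: 70.3%, Qj-195: 29.7%.

70.3%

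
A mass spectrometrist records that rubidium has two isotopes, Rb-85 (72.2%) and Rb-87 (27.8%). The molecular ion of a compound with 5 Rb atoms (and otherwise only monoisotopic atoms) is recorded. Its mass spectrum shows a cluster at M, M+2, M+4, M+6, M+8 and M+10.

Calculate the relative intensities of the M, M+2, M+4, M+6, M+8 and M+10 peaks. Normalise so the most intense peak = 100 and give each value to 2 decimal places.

Each Rb atom is independently Rb-85 (p = 0.722) or Rb-87 (q = 0.278); the cluster is the binomial expansion (p + q)^5.
P(M) = 0.722^5 = 0.196194
P(M+2) = 5 × 0.722^4 × 0.278^1 = 0.377714
P(M+4) = 10 × 0.722^3 × 0.278^2 = 0.290872
P(M+6) = 10 × 0.722^2 × 0.278^3 = 0.111998
P(M+8) = 5 × 0.722^1 × 0.278^4 = 0.021562
P(M+10) = 0.278^5 = 0.001660
The M+2 peak is largest (0.377714); scaling to 100 gives 51.94 : 100.00 : 77.01 : 29.65 : 5.71 : 0.44.

51.94 : 100.00 : 77.01 : 29.65 : 5.71 : 0.44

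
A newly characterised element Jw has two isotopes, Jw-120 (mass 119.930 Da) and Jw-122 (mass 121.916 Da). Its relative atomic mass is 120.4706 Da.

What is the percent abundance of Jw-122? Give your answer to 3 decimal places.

27.221%

Let x be the fractional abundance of Jw-120; then Jw-122 has abundance 1 − x.
119.930·x + 121.916·(1 − x) = 120.4706
(119.930 − 121.916)·x = 120.4706 − 121.916
x = -1.4454 / -1.986 = 0.72779 → 72.779% Jw-120, 27.221% Jw-122.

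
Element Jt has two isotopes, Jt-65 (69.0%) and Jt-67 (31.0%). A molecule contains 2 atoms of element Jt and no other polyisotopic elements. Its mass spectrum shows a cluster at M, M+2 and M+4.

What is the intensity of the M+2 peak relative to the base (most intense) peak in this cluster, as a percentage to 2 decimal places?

Binomial terms of (0.690 + 0.310)^2: M 0.4761, M+2 0.4278, M+4 0.0961 → M is the base peak.
P(M) = C(2,0) × 0.690^2 × 0.310^0 = 1 × 0.4761 × 1.0000 = 0.476100 (base)
P(M+2) = C(2,1) × 0.690^1 × 0.310^1 = 2 × 0.6900 × 0.3100 = 0.427800
Relative intensity = 0.427800 / 0.476100 × 100 = 89.86

89.86%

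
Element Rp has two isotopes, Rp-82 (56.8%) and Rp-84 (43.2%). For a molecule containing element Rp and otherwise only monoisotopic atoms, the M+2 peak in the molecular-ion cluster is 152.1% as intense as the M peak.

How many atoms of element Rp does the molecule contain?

The M+2/M ratio from n Rp atoms is n · q/p = n · 0.432/0.568.
n = 1.521 × 0.568/0.432 = 2.00 ≈ 2

2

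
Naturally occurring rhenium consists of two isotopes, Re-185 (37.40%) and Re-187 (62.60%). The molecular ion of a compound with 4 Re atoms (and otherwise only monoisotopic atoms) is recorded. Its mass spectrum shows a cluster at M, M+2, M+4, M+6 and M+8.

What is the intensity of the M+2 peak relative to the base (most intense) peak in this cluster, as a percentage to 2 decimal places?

(0.3740 + 0.6260)^4 gives M 0.0196, M+2 0.1310, M+4 0.3289, M+6 0.3670, M+8 0.1536; the largest is M+6.
P(M+6) = C(4,3) × 0.3740^1 × 0.6260^3 = 4 × 0.3740 × 0.24531438 = 0.366990 (base)
P(M+2) = C(4,1) × 0.3740^3 × 0.6260^1 = 4 × 0.05231362 × 0.6260 = 0.130993
Relative intensity = 0.130993 / 0.366990 × 100 = 35.69

35.69%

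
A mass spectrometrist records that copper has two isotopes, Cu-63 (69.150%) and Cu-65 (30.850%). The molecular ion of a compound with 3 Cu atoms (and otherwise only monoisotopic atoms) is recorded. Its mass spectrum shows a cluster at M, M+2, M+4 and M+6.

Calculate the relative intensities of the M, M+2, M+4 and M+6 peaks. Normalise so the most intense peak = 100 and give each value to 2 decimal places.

74.72 : 100.00 : 44.61 : 6.63

The 3 Cu atoms are independent, so intensities follow the terms of (0.69150 + 0.30850)^3.
P(M) = 0.69150^3 = 0.330656
P(M+2) = 3 × 0.69150^2 × 0.30850^1 = 0.442548
P(M+4) = 3 × 0.69150^1 × 0.30850^2 = 0.197435
P(M+6) = 0.30850^3 = 0.029361
The M+2 peak is largest (0.442548); scaling to 100 gives 74.72 : 100.00 : 44.61 : 6.63.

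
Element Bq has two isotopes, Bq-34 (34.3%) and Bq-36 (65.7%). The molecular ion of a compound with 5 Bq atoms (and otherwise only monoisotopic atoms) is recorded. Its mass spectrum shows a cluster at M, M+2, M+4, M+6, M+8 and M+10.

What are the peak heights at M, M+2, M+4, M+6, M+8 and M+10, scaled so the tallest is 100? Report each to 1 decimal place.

1.4 : 13.6 : 52.2 : 100.0 : 95.8 : 36.7

Each Bq atom is independently Bq-34 (p = 0.343) or Bq-36 (q = 0.657); the cluster is the binomial expansion (p + q)^5.
P(M) = 0.343^5 = 0.004748
P(M+2) = 5 × 0.343^4 × 0.657^1 = 0.045469
P(M+4) = 10 × 0.343^3 × 0.657^2 = 0.174186
P(M+6) = 10 × 0.343^2 × 0.657^3 = 0.333645
P(M+8) = 5 × 0.343^1 × 0.657^4 = 0.319540
P(M+10) = 0.657^5 = 0.122413
The M+6 peak is largest (0.333645); scaling to 100 gives 1.4 : 13.6 : 52.2 : 100.0 : 95.8 : 36.7.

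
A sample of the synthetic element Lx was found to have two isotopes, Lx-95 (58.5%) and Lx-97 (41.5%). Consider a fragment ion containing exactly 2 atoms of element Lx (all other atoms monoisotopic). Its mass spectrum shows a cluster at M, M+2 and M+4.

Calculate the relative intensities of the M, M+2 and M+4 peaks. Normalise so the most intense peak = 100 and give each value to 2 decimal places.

Each Lx atom is independently Lx-95 (p = 0.585) or Lx-97 (q = 0.415); the cluster is the binomial expansion (p + q)^2.
P(M) = 0.585^2 = 0.342225
P(M+2) = 2 × 0.585^1 × 0.415^1 = 0.485550
P(M+4) = 0.415^2 = 0.172225
The M+2 peak is largest (0.485550); scaling to 100 gives 70.48 : 100.00 : 35.47.

70.48 : 100.00 : 35.47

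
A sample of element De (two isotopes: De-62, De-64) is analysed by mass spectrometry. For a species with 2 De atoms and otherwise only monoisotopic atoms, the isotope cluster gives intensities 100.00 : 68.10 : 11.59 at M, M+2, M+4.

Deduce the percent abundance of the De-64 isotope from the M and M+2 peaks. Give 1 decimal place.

25.4%

If p is the fraction of De that is De-62, then I(M+2)/I(M) = [C(2,1)·p^1·(1−p)] / p^2 = 2·(1−p)/p = 68.10/100.00 = 0.6810
(1−p)/p = 0.6810/2 = 0.3405  ⇒  p = 1/(1 + 0.3405) = 0.7460
De-62: 74.6%, De-64: 25.4%.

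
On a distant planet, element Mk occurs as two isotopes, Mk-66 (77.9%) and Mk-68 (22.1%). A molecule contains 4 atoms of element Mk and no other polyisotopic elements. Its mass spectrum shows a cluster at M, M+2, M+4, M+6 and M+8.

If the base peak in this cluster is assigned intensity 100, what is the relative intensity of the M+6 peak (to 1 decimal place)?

8.0

(0.779 + 0.221)^4 gives M 0.3683, M+2 0.4179, M+4 0.1778, M+6 0.0336, M+8 0.0024; the largest is M+2.
P(M+2) = C(4,1) × 0.779^3 × 0.221^1 = 4 × 0.47272914 × 0.2210 = 0.417893 (base)
P(M+6) = C(4,3) × 0.779^1 × 0.221^3 = 4 × 0.7790 × 0.01079386 = 0.033634
Relative intensity = 0.033634 / 0.417893 × 100 = 8.0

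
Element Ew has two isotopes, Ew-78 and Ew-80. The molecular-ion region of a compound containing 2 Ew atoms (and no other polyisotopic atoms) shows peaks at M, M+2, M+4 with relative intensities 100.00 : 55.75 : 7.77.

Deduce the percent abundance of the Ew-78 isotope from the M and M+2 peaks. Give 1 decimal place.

Let p = fractional abundance of Ew-78. I(M+2)/I(M) = [C(2,1)·p^1·(1−p)] / p^2 = 2·(1−p)/p = 55.75/100.00 = 0.5575
(1−p)/p = 0.5575/2 = 0.2787  ⇒  p = 1/(1 + 0.2787) = 0.7820
Ew-78: 78.2%, Ew-80: 21.8%.

78.2%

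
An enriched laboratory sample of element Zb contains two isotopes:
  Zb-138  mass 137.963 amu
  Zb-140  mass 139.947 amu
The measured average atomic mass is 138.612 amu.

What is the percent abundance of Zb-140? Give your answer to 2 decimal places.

32.71%

Writing the weighted mean with unknown fraction x of Zb-138:
137.963·x + 139.947·(1 − x) = 138.612
(137.963 − 139.947)·x = 138.612 − 139.947
x = -1.335 / -1.984 = 0.67288 → 67.29% Zb-138, 32.71% Zb-140.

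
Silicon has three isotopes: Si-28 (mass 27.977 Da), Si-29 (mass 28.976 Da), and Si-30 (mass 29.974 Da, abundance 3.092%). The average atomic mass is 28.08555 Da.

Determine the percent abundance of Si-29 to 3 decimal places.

4.685%

The remaining 96.908% is split between Si-28 (fraction x) and Si-29 (fraction 0.96908 − x).
Substituting: 27.977x + 28.976(0.96908 − x) = 27.15875392
(27.977 − 28.976)x = -0.92130816  ⇒  x = 0.92223, y = 0.04685
Si-28: 92.223%, Si-29: 4.685%.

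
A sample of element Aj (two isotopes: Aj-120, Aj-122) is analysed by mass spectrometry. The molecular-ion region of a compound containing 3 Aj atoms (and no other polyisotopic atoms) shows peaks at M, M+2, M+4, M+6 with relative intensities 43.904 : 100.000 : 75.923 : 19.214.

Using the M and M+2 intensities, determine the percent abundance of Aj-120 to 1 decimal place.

Let p = fractional abundance of Aj-120. I(M+2)/I(M) = [C(3,1)·p^2·(1−p)] / p^3 = 3·(1−p)/p = 100.000/43.904 = 2.2777
(1−p)/p = 2.2777/3 = 0.7592  ⇒  p = 1/(1 + 0.7592) = 0.5684
Aj-120: 56.8%, Aj-122: 43.2%.

56.8%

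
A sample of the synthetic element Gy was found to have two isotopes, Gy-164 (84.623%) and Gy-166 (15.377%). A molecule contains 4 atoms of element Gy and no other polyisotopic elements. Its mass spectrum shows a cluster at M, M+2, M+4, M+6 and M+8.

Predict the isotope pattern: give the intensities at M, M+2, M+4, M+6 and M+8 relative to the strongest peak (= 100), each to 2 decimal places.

100.00 : 72.68 : 19.81 : 2.40 : 0.11

The 4 Gy atoms are independent, so intensities follow the terms of (0.84623 + 0.15377)^4.
P(M) = 0.84623^4 = 0.512807
P(M+2) = 4 × 0.84623^3 × 0.15377^1 = 0.372732
P(M+4) = 6 × 0.84623^2 × 0.15377^2 = 0.101595
P(M+6) = 4 × 0.84623^1 × 0.15377^3 = 0.012307
P(M+8) = 0.15377^4 = 0.000559
The M peak is largest (0.512807); scaling to 100 gives 100.00 : 72.68 : 19.81 : 2.40 : 0.11.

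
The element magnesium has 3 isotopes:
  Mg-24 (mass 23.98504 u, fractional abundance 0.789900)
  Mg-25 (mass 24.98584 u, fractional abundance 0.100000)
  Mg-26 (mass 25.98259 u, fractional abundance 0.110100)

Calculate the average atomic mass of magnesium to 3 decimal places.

The abundance-weighted mean is 0.789900 × 23.98504 + 0.100000 × 24.98584 + 0.110100 × 25.98259
= 18.945783 + 2.498584 + 2.860683 = 24.305050 u

24.305 u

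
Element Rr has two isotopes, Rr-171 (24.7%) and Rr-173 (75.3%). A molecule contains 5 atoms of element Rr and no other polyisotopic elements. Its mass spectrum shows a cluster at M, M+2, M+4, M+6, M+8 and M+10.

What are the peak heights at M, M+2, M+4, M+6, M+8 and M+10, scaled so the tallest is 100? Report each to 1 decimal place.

The 5 Rr atoms are independent, so intensities follow the terms of (0.247 + 0.753)^5.
P(M) = 0.247^5 = 0.000919
P(M+2) = 5 × 0.247^4 × 0.753^1 = 0.014014
P(M+4) = 10 × 0.247^3 × 0.753^2 = 0.085444
P(M+6) = 10 × 0.247^2 × 0.753^3 = 0.260483
P(M+8) = 5 × 0.247^1 × 0.753^4 = 0.397052
P(M+10) = 0.753^5 = 0.242089
The M+8 peak is largest (0.397052); scaling to 100 gives 0.2 : 3.5 : 21.5 : 65.6 : 100.0 : 61.0.

0.2 : 3.5 : 21.5 : 65.6 : 100.0 : 61.0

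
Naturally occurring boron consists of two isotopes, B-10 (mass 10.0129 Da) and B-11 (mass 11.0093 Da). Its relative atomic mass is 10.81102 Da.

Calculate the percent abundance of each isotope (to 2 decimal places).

B-10: 19.90%, B-11: 80.10%

Let x be the fractional abundance of B-10; then B-11 has abundance 1 − x.
10.0129·x + 11.0093·(1 − x) = 10.81102
(10.0129 − 11.0093)·x = 10.81102 − 11.0093
x = -0.19828 / -0.9964 = 0.19900 → 19.90% B-10, 80.10% B-11.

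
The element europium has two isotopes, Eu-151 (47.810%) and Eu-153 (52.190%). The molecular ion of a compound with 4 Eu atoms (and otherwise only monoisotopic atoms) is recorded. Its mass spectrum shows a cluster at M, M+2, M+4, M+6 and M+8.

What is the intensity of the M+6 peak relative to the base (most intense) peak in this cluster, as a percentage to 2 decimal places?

72.77%

(0.47810 + 0.52190)^4 gives M 0.0522, M+2 0.2281, M+4 0.3736, M+6 0.2719, M+8 0.0742; the largest is M+4.
P(M+4) = C(4,2) × 0.47810^2 × 0.52190^2 = 6 × 0.22857961 × 0.27237961 = 0.373563 (base)
P(M+6) = C(4,3) × 0.47810^1 × 0.52190^3 = 4 × 0.4781 × 0.14215492 = 0.271857
Relative intensity = 0.271857 / 0.373563 × 100 = 72.77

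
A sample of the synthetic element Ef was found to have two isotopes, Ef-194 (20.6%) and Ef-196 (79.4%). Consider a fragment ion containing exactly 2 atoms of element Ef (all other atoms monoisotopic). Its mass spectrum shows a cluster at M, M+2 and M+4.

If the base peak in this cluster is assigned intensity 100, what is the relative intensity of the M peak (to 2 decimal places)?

6.73

Binomial terms of (0.206 + 0.794)^2: M 0.0424, M+2 0.3271, M+4 0.6304 → M+4 is the base peak.
P(M+4) = C(2,2) × 0.206^0 × 0.794^2 = 1 × 1.0000 × 0.630436 = 0.630436 (base)
P(M) = C(2,0) × 0.206^2 × 0.794^0 = 1 × 0.042436 × 1.0000 = 0.042436
Relative intensity = 0.042436 / 0.630436 × 100 = 6.73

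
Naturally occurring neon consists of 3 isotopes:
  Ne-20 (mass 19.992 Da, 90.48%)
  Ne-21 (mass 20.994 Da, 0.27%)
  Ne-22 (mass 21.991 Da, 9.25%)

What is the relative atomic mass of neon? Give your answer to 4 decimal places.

Weight each isotope mass by its fractional abundance: 0.9048 × 19.992 + 0.0027 × 20.994 + 0.0925 × 21.991
= 18.08876 + 0.05668 + 2.03417 = 20.17961 Da

20.1796 Da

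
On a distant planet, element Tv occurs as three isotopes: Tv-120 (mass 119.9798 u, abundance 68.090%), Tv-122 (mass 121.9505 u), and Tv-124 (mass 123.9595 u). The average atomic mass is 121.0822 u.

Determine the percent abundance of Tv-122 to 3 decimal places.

Let x and y be the fractions of Tv-122 and Tv-124. Then x + y = 1 − 0.68090 = 0.31910 and 121.9505x + 123.9595y = 121.0822 − 0.68090×119.9798 = 39.38795418.
Substituting: 121.9505x + 123.9595(0.31910 − x) = 39.38795418
(121.9505 − 123.9595)x = -0.16752227  ⇒  x = 0.08339, y = 0.23571
Tv-122: 8.339%, Tv-124: 23.571%.

8.339%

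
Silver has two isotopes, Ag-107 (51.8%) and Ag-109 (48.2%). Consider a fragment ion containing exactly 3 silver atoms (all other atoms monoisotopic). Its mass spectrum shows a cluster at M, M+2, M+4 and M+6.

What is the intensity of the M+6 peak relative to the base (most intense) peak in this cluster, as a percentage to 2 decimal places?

Binomial terms of (0.518 + 0.482)^3: M 0.1390, M+2 0.3880, M+4 0.3610, M+6 0.1120 → M+2 is the base peak.
P(M+2) = C(3,1) × 0.518^2 × 0.482^1 = 3 × 0.268324 × 0.4820 = 0.387997 (base)
P(M+6) = C(3,3) × 0.518^0 × 0.482^3 = 1 × 1.0000 × 0.11198017 = 0.111980
Relative intensity = 0.111980 / 0.387997 × 100 = 28.86

28.86%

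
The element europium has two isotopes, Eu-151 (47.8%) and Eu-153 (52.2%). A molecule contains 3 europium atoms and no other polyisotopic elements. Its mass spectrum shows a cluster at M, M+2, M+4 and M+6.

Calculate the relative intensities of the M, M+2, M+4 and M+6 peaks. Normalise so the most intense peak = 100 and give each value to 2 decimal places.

The 3 Eu atoms are independent, so intensities follow the terms of (0.478 + 0.522)^3.
P(M) = 0.478^3 = 0.109215
P(M+2) = 3 × 0.478^2 × 0.522^1 = 0.357806
P(M+4) = 3 × 0.478^1 × 0.522^2 = 0.390742
P(M+6) = 0.522^3 = 0.142237
The M+4 peak is largest (0.390742); scaling to 100 gives 27.95 : 91.57 : 100.00 : 36.40.

27.95 : 91.57 : 100.00 : 36.40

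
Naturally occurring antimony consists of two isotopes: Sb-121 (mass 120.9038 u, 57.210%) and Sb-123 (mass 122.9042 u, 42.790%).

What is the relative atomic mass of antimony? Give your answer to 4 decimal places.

121.7598 u

Average mass = Σ (abundance × isotope mass) = 0.57210 × 120.9038 + 0.42790 × 122.9042
= 69.16906 + 52.59071 = 121.75977 u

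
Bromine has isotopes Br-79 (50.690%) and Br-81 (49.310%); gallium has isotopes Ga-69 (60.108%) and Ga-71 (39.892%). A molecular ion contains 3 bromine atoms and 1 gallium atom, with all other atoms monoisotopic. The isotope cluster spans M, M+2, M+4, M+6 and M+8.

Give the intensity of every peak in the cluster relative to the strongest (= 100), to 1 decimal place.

Bromine pattern (n=3): 0.13024674 : 0.3801026 : 0.36975457 : 0.11989609
Gallium pattern (n=1): 0.60108 : 0.39892
Convolve the two distributions (both contribute in 2-u steps):
  M: 0.13024674×0.60108 = 0.078289
  M+2: 0.13024674×0.39892 + 0.3801026×0.60108 = 0.280430
  M+4: 0.3801026×0.39892 + 0.36975457×0.60108 = 0.373883
  M+6: 0.36975457×0.39892 + 0.11989609×0.60108 = 0.219570
  M+8: 0.11989609×0.39892 = 0.047829
Scale to base peak (0.373883) = 100: 20.9 : 75.0 : 100.0 : 58.7 : 12.8

20.9 : 75.0 : 100.0 : 58.7 : 12.8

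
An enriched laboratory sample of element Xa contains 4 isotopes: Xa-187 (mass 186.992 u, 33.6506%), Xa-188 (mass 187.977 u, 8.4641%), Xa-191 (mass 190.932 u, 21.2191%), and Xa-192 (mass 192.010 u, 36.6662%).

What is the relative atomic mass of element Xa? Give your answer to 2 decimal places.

The abundance-weighted mean is 0.336506 × 186.992 + 0.084641 × 187.977 + 0.212191 × 190.932 + 0.366662 × 192.010
= 62.9239 + 15.9106 + 40.5141 + 70.4028 = 189.7514 u

189.75 u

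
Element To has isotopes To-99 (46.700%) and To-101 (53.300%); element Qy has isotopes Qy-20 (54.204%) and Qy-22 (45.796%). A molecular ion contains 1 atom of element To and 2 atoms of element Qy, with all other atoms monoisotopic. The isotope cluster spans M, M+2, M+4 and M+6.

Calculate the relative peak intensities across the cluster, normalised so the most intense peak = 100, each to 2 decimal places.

Element To pattern (n=1): 0.4670 : 0.5330
Element Qy pattern (n=2): 0.29380736 : 0.49646528 : 0.20972736
Convolve the two distributions (both contribute in 2-u steps):
  M: 0.4670×0.29380736 = 0.137208
  M+2: 0.4670×0.49646528 + 0.5330×0.29380736 = 0.388449
  M+4: 0.4670×0.20972736 + 0.5330×0.49646528 = 0.362559
  M+6: 0.5330×0.20972736 = 0.111785
Scale to base peak (0.388449) = 100: 35.32 : 100.00 : 93.34 : 28.78

35.32 : 100.00 : 93.34 : 28.78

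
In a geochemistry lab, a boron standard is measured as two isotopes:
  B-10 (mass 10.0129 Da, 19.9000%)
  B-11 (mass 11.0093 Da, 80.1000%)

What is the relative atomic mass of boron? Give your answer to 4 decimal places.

10.8110 Da

Average mass = Σ (abundance × isotope mass) = 0.199000 × 10.0129 + 0.801000 × 11.0093
= 1.99257 + 8.81845 = 10.81102 Da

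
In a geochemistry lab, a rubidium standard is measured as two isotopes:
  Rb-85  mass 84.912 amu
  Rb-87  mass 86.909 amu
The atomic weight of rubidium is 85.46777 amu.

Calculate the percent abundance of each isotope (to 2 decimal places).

Rb-85: 72.17%, Rb-87: 27.83%

Let x be the fractional abundance of Rb-85; then Rb-87 has abundance 1 − x.
84.912·x + 86.909·(1 − x) = 85.46777
(84.912 − 86.909)·x = 85.46777 − 86.909
x = -1.44123 / -1.997 = 0.72170 → 72.17% Rb-85, 27.83% Rb-87.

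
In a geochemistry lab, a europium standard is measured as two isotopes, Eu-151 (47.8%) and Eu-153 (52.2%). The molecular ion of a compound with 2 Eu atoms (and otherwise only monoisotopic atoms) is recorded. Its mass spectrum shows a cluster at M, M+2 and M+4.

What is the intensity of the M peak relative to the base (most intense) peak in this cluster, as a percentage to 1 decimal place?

Binomial terms of (0.478 + 0.522)^2: M 0.2285, M+2 0.4990, M+4 0.2725 → M+2 is the base peak.
P(M+2) = C(2,1) × 0.478^1 × 0.522^1 = 2 × 0.4780 × 0.5220 = 0.499032 (base)
P(M) = C(2,0) × 0.478^2 × 0.522^0 = 1 × 0.228484 × 1.0000 = 0.228484
Relative intensity = 0.228484 / 0.499032 × 100 = 45.8

45.8%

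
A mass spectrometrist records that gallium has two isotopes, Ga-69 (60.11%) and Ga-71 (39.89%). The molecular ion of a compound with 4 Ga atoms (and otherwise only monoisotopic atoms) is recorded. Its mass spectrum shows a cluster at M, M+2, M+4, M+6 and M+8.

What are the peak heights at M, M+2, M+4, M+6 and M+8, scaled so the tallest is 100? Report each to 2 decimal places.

37.67 : 100.00 : 99.54 : 44.04 : 7.31

The 4 Ga atoms are independent, so intensities follow the terms of (0.6011 + 0.3989)^4.
P(M) = 0.6011^4 = 0.130553
P(M+2) = 4 × 0.6011^3 × 0.3989^1 = 0.346549
P(M+4) = 6 × 0.6011^2 × 0.3989^2 = 0.344963
P(M+6) = 4 × 0.6011^1 × 0.3989^3 = 0.152616
P(M+8) = 0.3989^4 = 0.025320
The M+2 peak is largest (0.346549); scaling to 100 gives 37.67 : 100.00 : 99.54 : 44.04 : 7.31.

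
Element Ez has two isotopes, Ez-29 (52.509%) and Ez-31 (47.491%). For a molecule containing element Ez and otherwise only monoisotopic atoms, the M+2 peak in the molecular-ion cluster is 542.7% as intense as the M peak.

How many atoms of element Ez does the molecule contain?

For n independent Ez atoms, I(M+2)/I(M) = n · (abundance Ez-31) / (abundance Ez-29) = n · 0.47491/0.52509.
n = 5.427 × 0.52509/0.47491 = 6.00 ≈ 6

6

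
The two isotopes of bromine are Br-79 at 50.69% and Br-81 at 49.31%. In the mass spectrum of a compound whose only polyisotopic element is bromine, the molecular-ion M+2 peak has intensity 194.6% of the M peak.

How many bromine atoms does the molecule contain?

With n Br atoms, P(M+2)/P(M) = C(n,1)·p^(n−1)q / p^n = n·q/p = n · 0.4931/0.5069.
n = 1.946 × 0.5069/0.4931 = 2.00 ≈ 2

2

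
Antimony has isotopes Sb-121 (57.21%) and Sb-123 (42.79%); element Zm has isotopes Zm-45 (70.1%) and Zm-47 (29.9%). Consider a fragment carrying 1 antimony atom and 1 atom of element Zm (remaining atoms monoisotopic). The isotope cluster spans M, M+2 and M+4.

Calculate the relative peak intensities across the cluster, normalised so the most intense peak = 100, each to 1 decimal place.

85.1 : 100.0 : 27.2

Antimony pattern (n=1): 0.5721 : 0.4279
Element Zm pattern (n=1): 0.7010 : 0.2990
Convolve the two distributions (both contribute in 2-u steps):
  M: 0.5721×0.7010 = 0.401042
  M+2: 0.5721×0.2990 + 0.4279×0.7010 = 0.471016
  M+4: 0.4279×0.2990 = 0.127942
Scale to base peak (0.471016) = 100: 85.1 : 100.0 : 27.2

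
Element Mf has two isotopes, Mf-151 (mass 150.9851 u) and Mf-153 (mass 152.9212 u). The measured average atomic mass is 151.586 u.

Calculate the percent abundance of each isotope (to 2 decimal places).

Writing the weighted mean with unknown fraction x of Mf-151:
150.9851·x + 152.9212·(1 − x) = 151.586
(150.9851 − 152.9212)·x = 151.586 − 152.9212
x = -1.3352 / -1.9361 = 0.68963 → 68.96% Mf-151, 31.04% Mf-153.

Mf-151: 68.96%, Mf-153: 31.04%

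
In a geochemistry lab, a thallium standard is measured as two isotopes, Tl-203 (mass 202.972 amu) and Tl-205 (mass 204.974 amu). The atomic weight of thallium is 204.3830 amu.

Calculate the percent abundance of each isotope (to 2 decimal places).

Tl-203: 29.52%, Tl-205: 70.48%

With x = fraction of Tl-203 (so Tl-205 is 1 − x):
202.972·x + 204.974·(1 − x) = 204.3830
(202.972 − 204.974)·x = 204.3830 − 204.974
x = -0.5910 / -2.002 = 0.29520 → 29.52% Tl-203, 70.48% Tl-205.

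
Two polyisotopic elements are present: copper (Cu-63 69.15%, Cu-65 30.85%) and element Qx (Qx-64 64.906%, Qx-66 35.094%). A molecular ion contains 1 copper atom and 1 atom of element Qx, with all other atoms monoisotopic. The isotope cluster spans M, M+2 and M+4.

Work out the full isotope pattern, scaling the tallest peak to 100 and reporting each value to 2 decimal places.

Copper pattern (n=1): 0.6915 : 0.3085
Element Qx pattern (n=1): 0.64906 : 0.35094
Convolve the two distributions (both contribute in 2-u steps):
  M: 0.6915×0.64906 = 0.448825
  M+2: 0.6915×0.35094 + 0.3085×0.64906 = 0.442910
  M+4: 0.3085×0.35094 = 0.108265
Scale to base peak (0.448825) = 100: 100.00 : 98.68 : 24.12

100.00 : 98.68 : 24.12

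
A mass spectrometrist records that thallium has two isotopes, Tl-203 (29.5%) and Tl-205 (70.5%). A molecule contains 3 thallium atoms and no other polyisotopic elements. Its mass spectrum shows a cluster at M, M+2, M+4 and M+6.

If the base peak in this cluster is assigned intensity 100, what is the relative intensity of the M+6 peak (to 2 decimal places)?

Binomial terms of (0.295 + 0.705)^3: M 0.0257, M+2 0.1841, M+4 0.4399, M+6 0.3504 → M+4 is the base peak.
P(M+4) = C(3,2) × 0.295^1 × 0.705^2 = 3 × 0.2950 × 0.497025 = 0.439867 (base)
P(M+6) = C(3,3) × 0.295^0 × 0.705^3 = 1 × 1.0000 × 0.35040263 = 0.350403
Relative intensity = 0.350403 / 0.439867 × 100 = 79.66

79.66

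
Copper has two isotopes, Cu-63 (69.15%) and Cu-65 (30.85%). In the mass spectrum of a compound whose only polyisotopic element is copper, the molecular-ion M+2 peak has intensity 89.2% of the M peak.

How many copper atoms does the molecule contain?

2

The M+2/M ratio from n Cu atoms is n · q/p = n · 0.3085/0.6915.
n = 0.892 × 0.6915/0.3085 = 2.00 ≈ 2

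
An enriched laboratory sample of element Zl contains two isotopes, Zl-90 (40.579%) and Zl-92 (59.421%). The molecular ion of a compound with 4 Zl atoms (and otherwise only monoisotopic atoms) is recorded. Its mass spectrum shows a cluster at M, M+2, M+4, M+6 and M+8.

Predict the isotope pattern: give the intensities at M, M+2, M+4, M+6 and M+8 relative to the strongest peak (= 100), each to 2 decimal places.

7.77 : 45.53 : 100.00 : 97.62 : 35.74

The 4 Zl atoms are independent, so intensities follow the terms of (0.40579 + 0.59421)^4.
P(M) = 0.40579^4 = 0.027115
P(M+2) = 4 × 0.40579^3 × 0.59421^1 = 0.158820
P(M+4) = 6 × 0.40579^2 × 0.59421^2 = 0.348846
P(M+6) = 4 × 0.40579^1 × 0.59421^3 = 0.340550
P(M+8) = 0.59421^4 = 0.124669
The M+4 peak is largest (0.348846); scaling to 100 gives 7.77 : 45.53 : 100.00 : 97.62 : 35.74.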